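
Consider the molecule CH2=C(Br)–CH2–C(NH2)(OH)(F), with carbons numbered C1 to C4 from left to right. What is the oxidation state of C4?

+3

Bonds to more-electronegative neighbours contribute +1 each, bonds to H or metals contribute −1 each, and C–C bonds contribute 0.
C4 has one bond to C (0), one bond to N (+1), one bond to O (+1), one bond to F (+1).
Oxidation state = 0 + 1 + 1 + 1 = +3.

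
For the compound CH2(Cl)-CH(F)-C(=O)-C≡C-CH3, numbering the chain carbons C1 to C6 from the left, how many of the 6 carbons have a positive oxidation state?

Assign +1 per bond to O/N/halogen, −1 per bond to H or an electropositive element, and 0 per bond to carbon. Tallying each carbon:
C1: 1C, 2H, 1Cl → 0 − 2 + 1 = -1
C2: 2C, 1H, 1F → 0 − 1 + 1 = 0
C3: 2C, 2O → 0 + 2 = +2
C4: 4C → 0 = 0
C5: 4C → 0 = 0
C6: 1C, 3H → 0 − 3 = -3
1 carbon (C3) meets the condition.

1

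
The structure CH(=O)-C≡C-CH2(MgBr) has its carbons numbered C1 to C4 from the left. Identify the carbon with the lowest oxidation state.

C4

Count +1 for every bond to an atom more electronegative than carbon and −1 for every bond to one less electronegative; C–C bonds are 0. Tallying each carbon:
C1: 1C, 1H, 2O → 0 − 1 + 2 = +1
C2: 4C → 0 = 0
C3: 4C → 0 = 0
C4: 1C, 2H, 1Mg → 0 − 2 − 1 = -3
The most reduced carbon is C4 at -3.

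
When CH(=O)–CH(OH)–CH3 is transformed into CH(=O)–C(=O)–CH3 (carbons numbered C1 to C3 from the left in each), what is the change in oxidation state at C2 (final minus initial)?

Before: C2 has 2 bonds to C, 1 bond to H, 1 bond to O → oxidation state 0.
After: C2 has 2 bonds to C, 2 bonds to O → oxidation state +2.
Δ = +2 − (0) = +2, so this is an oxidation at C2.

+2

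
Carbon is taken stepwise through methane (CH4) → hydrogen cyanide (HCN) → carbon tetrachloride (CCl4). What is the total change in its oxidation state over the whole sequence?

+8

Carbon oxidation states along the series — methane: -4, hydrogen cyanide: +2, carbon tetrachloride: +4.
Net change = +4 − (-4) = +8.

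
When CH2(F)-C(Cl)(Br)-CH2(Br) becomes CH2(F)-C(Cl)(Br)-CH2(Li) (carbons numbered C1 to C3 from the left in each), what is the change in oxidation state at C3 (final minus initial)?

-2

Before: C3 has 1 bond to C, 2 bonds to H, 1 bond to Br → oxidation state -1.
After: C3 has 1 bond to C, 2 bonds to H, 1 bond to Li → oxidation state -3.
Δ = -3 − (-1) = -2, so this is a reduction at C3.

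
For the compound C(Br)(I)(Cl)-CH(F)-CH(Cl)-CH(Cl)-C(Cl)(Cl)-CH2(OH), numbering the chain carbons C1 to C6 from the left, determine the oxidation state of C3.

0

Assign +1 per bond to O/N/halogen, −1 per bond to H or an electropositive element, and 0 per bond to carbon.
C3 has one bond to C (0), one bond to C (0), one bond to Cl (+1), one bond to H (-1).
Oxidation state = 0 + 0 + 1 − 1 = 0.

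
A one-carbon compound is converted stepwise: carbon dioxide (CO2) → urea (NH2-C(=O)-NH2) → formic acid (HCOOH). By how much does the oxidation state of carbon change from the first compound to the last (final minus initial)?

-2

Carbon oxidation states along the series — carbon dioxide: +4, urea: +4, formic acid: +2.
Net change = +2 − (+4) = -2.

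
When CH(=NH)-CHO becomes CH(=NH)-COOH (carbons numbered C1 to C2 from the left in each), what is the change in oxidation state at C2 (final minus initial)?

+2

Before: C2 has 1 bond to C, 1 bond to H, 2 bonds to O → oxidation state +1.
After: C2 has 1 bond to C, 3 bonds to O → oxidation state +3.
Δ = +3 − (+1) = +2, so this is an oxidation at C2.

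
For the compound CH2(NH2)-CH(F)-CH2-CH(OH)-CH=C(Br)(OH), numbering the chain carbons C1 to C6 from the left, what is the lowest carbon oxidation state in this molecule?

-2

Assign +1 per bond to O/N/halogen, −1 per bond to H or an electropositive element, and 0 per bond to carbon. Tallying each carbon:
C1: 1C, 2H, 1N → 0 − 2 + 1 = -1
C2: 2C, 1H, 1F → 0 − 1 + 1 = 0
C3: 2C, 2H → 0 − 2 = -2
C4: 2C, 1H, 1O → 0 − 1 + 1 = 0
C5: 3C, 1H → 0 − 1 = -1
C6: 2C, 1O, 1Br → 0 + 1 + 1 = +2
The lowest value is -2.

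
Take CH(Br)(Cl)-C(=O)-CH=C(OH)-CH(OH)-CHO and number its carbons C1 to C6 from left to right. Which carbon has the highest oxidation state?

C2

Tallying each carbon's bonds:
C1: 1C, 1H, 1Cl, 1Br → 0 − 1 + 1 + 1 = +1
C2: 2C, 2O → 0 + 2 = +2
C3: 3C, 1H → 0 − 1 = -1
C4: 3C, 1O → 0 + 1 = +1
C5: 2C, 1H, 1O → 0 − 1 + 1 = 0
C6: 1C, 1H, 2O → 0 − 1 + 2 = +1
The most oxidised carbon is C2 at +2.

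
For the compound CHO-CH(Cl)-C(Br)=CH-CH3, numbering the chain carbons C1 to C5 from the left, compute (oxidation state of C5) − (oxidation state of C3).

C5: 1C, 3H → 0 − 3 = -3
C3: 3C, 1Br → 0 + 1 = +1
Difference: -3 − (+1) = -4.

-4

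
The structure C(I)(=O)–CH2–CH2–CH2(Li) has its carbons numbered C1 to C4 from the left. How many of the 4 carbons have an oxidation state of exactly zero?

Tallying each carbon's bonds:
C1: 1C, 2O, 1I → 0 + 2 + 1 = +3
C2: 2C, 2H → 0 − 2 = -2
C3: 2C, 2H → 0 − 2 = -2
C4: 1C, 2H, 1Li → 0 − 2 − 1 = -3
0 carbons meet the condition.

0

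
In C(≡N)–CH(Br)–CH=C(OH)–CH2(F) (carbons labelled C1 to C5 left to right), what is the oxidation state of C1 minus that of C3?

C1: 1C, 3N → 0 + 3 = +3
C3: 3C, 1H → 0 − 1 = -1
Difference: +3 − (-1) = +4.

+4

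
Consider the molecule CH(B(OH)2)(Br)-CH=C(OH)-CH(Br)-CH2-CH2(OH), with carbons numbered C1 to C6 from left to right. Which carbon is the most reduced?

C5

Count +1 for every bond to an atom more electronegative than carbon and −1 for every bond to one less electronegative; C–C bonds are 0. Tallying each carbon:
C1: 1C, 1H, 1Br, 1B → 0 − 1 + 1 − 1 = -1
C2: 3C, 1H → 0 − 1 = -1
C3: 3C, 1O → 0 + 1 = +1
C4: 2C, 1H, 1Br → 0 − 1 + 1 = 0
C5: 2C, 2H → 0 − 2 = -2
C6: 1C, 2H, 1O → 0 − 2 + 1 = -1
The most reduced carbon is C5 at -2.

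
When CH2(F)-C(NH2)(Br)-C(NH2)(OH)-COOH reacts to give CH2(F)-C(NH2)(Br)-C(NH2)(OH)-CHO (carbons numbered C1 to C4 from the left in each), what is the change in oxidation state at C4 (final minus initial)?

-2

Before: C4 has 1 bond to C, 3 bonds to O → oxidation state +3.
After: C4 has 1 bond to C, 1 bond to H, 2 bonds to O → oxidation state +1.
Δ = +1 − (+3) = -2, so this is a reduction at C4.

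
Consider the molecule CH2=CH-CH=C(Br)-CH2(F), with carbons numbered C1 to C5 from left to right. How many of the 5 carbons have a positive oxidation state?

Tallying each carbon's bonds:
C1: 2C, 2H → 0 − 2 = -2
C2: 3C, 1H → 0 − 1 = -1
C3: 3C, 1H → 0 − 1 = -1
C4: 3C, 1Br → 0 + 1 = +1
C5: 1C, 2H, 1F → 0 − 2 + 1 = -1
1 carbon (C4) meets the condition.

1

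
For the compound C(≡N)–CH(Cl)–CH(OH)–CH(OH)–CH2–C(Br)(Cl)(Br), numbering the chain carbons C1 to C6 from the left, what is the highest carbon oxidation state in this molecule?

+3

Bonds to more-electronegative neighbours contribute +1 each, bonds to H or metals contribute −1 each, and C–C bonds contribute 0. Tallying each carbon:
C1: 1C, 3N → 0 + 3 = +3
C2: 2C, 1H, 1Cl → 0 − 1 + 1 = 0
C3: 2C, 1H, 1O → 0 − 1 + 1 = 0
C4: 2C, 1H, 1O → 0 − 1 + 1 = 0
C5: 2C, 2H → 0 − 2 = -2
C6: 1C, 1Cl, 2Br → 0 + 1 + 2 = +3
The highest value is +3.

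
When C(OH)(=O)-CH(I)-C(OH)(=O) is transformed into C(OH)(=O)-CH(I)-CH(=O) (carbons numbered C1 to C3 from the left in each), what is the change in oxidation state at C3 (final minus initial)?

Before: C3 has 1 bond to C, 3 bonds to O → oxidation state +3.
After: C3 has 1 bond to C, 1 bond to H, 2 bonds to O → oxidation state +1.
Δ = +1 − (+3) = -2, so this is a reduction at C3.

-2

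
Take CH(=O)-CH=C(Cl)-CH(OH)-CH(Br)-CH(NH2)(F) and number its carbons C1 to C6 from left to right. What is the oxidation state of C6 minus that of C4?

C6: 1C, 1H, 1N, 1F → 0 − 1 + 1 + 1 = +1
C4: 2C, 1H, 1O → 0 − 1 + 1 = 0
Difference: +1 − (0) = +1.

+1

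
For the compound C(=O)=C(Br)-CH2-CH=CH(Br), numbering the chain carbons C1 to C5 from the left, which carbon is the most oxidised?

C1

Tallying each carbon's bonds:
C1: 2C, 2O → 0 + 2 = +2
C2: 3C, 1Br → 0 + 1 = +1
C3: 2C, 2H → 0 − 2 = -2
C4: 3C, 1H → 0 − 1 = -1
C5: 2C, 1H, 1Br → 0 − 1 + 1 = 0
The most oxidised carbon is C1 at +2.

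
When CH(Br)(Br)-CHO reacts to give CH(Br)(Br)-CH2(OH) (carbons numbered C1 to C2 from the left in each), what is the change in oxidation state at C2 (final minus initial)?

-2

Before: C2 has 1 bond to C, 1 bond to H, 2 bonds to O → oxidation state +1.
After: C2 has 1 bond to C, 2 bonds to H, 1 bond to O → oxidation state -1.
Δ = -1 − (+1) = -2, so this is a reduction at C2.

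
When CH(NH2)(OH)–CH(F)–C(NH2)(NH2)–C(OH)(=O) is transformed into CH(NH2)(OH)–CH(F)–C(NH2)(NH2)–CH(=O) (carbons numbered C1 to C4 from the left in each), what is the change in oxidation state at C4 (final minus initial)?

Before: C4 has 1 bond to C, 3 bonds to O → oxidation state +3.
After: C4 has 1 bond to C, 1 bond to H, 2 bonds to O → oxidation state +1.
Δ = +1 − (+3) = -2, so this is a reduction at C4.

-2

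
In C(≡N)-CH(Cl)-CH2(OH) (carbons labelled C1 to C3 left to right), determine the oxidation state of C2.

Each bond to a more electronegative atom (O, N, halogen) counts +1, each bond to a less electronegative atom (H, metal, B, Si) counts −1, and each C–C bond counts 0.
C2 has one bond to C (0), one bond to C (0), one bond to H (-1), one bond to Cl (+1).
Oxidation state = 0 + 0 − 1 + 1 = 0.

0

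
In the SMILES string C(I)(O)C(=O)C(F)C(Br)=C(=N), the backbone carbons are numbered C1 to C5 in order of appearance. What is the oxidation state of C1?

+1

C1 has one bond to C (0), one bond to I (+1), one bond to H (-1), one bond to O (+1).
Oxidation state = 0 + 1 − 1 + 1 = +1.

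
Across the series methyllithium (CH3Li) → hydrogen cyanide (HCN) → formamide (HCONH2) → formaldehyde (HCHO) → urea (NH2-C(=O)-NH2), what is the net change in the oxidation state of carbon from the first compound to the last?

+8

Carbon oxidation states along the series — methyllithium: -4, hydrogen cyanide: +2, formamide: +2, formaldehyde: 0, urea: +4.
Net change = +4 − (-4) = +8.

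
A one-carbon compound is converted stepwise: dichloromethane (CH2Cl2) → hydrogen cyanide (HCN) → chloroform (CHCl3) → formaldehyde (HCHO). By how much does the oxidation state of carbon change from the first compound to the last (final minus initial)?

0

Carbon oxidation states along the series — dichloromethane: 0, hydrogen cyanide: +2, chloroform: +2, formaldehyde: 0.
Net change = 0 − (0) = 0.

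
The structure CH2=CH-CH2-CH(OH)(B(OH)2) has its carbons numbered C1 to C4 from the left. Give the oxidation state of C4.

Each bond to a more electronegative atom (O, N, halogen) counts +1, each bond to a less electronegative atom (H, metal, B, Si) counts −1, and each C–C bond counts 0.
C4 has one bond to C (0), one bond to O (+1), one bond to B (-1), one bond to H (-1).
Oxidation state = 0 + 1 − 1 − 1 = -1.

-1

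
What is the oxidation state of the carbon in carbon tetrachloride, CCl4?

+4

Bonds to more-electronegative neighbours contribute +1 each, bonds to H or metals contribute −1 each, and C–C bonds contribute 0.
The carbon has one bond to Cl (+1), one bond to Cl (+1), one bond to Cl (+1), one bond to Cl (+1).
Oxidation state = +1 + 1 + 1 + 1 = +4.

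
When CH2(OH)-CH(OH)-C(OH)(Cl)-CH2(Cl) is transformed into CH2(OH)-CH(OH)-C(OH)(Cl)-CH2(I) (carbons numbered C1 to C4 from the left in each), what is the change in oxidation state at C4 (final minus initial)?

Before: C4 has 1 bond to C, 2 bonds to H, 1 bond to Cl → oxidation state -1.
After: C4 has 1 bond to C, 2 bonds to H, 1 bond to I → oxidation state -1.
Δ = -1 − (-1) = 0, so no net redox change at C4.

0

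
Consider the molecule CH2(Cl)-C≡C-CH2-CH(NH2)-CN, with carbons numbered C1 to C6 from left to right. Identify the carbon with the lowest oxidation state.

C4

Each bond to a more electronegative atom (O, N, halogen) counts +1, each bond to a less electronegative atom (H, metal, B, Si) counts −1, and each C–C bond counts 0. Tallying each carbon:
C1: 1C, 2H, 1Cl → 0 − 2 + 1 = -1
C2: 4C → 0 = 0
C3: 4C → 0 = 0
C4: 2C, 2H → 0 − 2 = -2
C5: 2C, 1H, 1N → 0 − 1 + 1 = 0
C6: 1C, 3N → 0 + 3 = +3
The most reduced carbon is C4 at -2.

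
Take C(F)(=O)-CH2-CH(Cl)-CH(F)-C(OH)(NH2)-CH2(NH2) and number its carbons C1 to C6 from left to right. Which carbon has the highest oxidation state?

Tallying each carbon's bonds:
C1: 1C, 2O, 1F → 0 + 2 + 1 = +3
C2: 2C, 2H → 0 − 2 = -2
C3: 2C, 1H, 1Cl → 0 − 1 + 1 = 0
C4: 2C, 1H, 1F → 0 − 1 + 1 = 0
C5: 2C, 1O, 1N → 0 + 1 + 1 = +2
C6: 1C, 2H, 1N → 0 − 2 + 1 = -1
The most oxidised carbon is C1 at +3.

C1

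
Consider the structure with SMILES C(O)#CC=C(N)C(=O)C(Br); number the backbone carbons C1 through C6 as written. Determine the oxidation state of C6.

Assign +1 per bond to O/N/halogen, −1 per bond to H or an electropositive element, and 0 per bond to carbon.
C6 has one bond to C (0), one bond to H (-1), one bond to Br (+1), one bond to H (-1).
Oxidation state = 0 − 1 + 1 − 1 = -1.

-1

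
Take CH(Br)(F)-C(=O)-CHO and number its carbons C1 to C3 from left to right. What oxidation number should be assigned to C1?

C1 has one bond to C (0), one bond to Br (+1), one bond to H (-1), one bond to F (+1).
Oxidation state = 0 + 1 − 1 + 1 = +1.

+1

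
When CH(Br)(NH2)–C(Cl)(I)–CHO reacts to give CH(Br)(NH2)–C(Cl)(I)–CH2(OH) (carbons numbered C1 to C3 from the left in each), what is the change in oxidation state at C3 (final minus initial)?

Before: C3 has 1 bond to C, 1 bond to H, 2 bonds to O → oxidation state +1.
After: C3 has 1 bond to C, 2 bonds to H, 1 bond to O → oxidation state -1.
Δ = -1 − (+1) = -2, so this is a reduction at C3.

-2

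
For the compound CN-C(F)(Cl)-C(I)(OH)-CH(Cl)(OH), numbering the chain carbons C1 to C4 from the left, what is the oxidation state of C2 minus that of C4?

C2: 2C, 1F, 1Cl → 0 + 1 + 1 = +2
C4: 1C, 1H, 1O, 1Cl → 0 − 1 + 1 + 1 = +1
Difference: +2 − (+1) = +1.

+1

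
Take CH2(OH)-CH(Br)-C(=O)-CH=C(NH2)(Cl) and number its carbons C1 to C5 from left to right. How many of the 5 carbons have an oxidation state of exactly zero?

1

Tallying each carbon's bonds:
C1: 1C, 2H, 1O → 0 − 2 + 1 = -1
C2: 2C, 1H, 1Br → 0 − 1 + 1 = 0
C3: 2C, 2O → 0 + 2 = +2
C4: 3C, 1H → 0 − 1 = -1
C5: 2C, 1N, 1Cl → 0 + 1 + 1 = +2
1 carbon (C2) meets the condition.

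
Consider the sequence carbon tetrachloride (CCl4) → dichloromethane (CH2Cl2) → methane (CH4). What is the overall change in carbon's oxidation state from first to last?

Carbon oxidation states along the series — carbon tetrachloride: +4, dichloromethane: 0, methane: -4.
Net change = -4 − (+4) = -8.

-8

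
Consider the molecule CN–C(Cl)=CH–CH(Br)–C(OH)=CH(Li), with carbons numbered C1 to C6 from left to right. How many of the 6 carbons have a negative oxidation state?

Tallying each carbon's bonds:
C1: 1C, 3N → 0 + 3 = +3
C2: 3C, 1Cl → 0 + 1 = +1
C3: 3C, 1H → 0 − 1 = -1
C4: 2C, 1H, 1Br → 0 − 1 + 1 = 0
C5: 3C, 1O → 0 + 1 = +1
C6: 2C, 1H, 1Li → 0 − 1 − 1 = -2
2 carbons (C3, C6) meet the condition.

2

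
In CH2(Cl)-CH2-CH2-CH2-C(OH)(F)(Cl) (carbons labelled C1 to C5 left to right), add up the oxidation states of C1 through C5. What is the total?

-4

Tallying each carbon's bonds:
C1: 1C, 2H, 1Cl → 0 − 2 + 1 = -1
C2: 2C, 2H → 0 − 2 = -2
C3: 2C, 2H → 0 − 2 = -2
C4: 2C, 2H → 0 − 2 = -2
C5: 1C, 1O, 1F, 1Cl → 0 + 1 + 1 + 1 = +3
Sum = -1 − 2 − 2 − 2 + 3 = -4.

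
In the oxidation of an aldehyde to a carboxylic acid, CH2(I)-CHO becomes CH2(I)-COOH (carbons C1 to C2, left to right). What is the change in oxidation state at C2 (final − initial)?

Before: C2 has 1 bond to C, 1 bond to H, 2 bonds to O → oxidation state +1.
After: C2 has 1 bond to C, 3 bonds to O → oxidation state +3.
Δ = +3 − (+1) = +2, so this is an oxidation at C2.

+2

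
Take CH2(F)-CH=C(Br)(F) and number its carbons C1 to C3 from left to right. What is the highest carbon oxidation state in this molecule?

+2

Bonds to more-electronegative neighbours contribute +1 each, bonds to H or metals contribute −1 each, and C–C bonds contribute 0. Tallying each carbon:
C1: 1C, 2H, 1F → 0 − 2 + 1 = -1
C2: 3C, 1H → 0 − 1 = -1
C3: 2C, 1F, 1Br → 0 + 1 + 1 = +2
The highest value is +2.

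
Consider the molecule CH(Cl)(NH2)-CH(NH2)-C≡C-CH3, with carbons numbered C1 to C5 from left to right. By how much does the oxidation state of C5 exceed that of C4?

C5: 1C, 3H → 0 − 3 = -3
C4: 4C → 0 = 0
Difference: -3 − (0) = -3.

-3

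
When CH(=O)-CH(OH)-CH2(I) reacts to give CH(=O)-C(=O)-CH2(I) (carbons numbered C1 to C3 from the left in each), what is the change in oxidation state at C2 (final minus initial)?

Before: C2 has 2 bonds to C, 1 bond to H, 1 bond to O → oxidation state 0.
After: C2 has 2 bonds to C, 2 bonds to O → oxidation state +2.
Δ = +2 − (0) = +2, so this is an oxidation at C2.

+2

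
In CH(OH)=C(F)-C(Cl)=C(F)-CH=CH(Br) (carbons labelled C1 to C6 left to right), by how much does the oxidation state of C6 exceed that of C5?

+1

C6: 2C, 1H, 1Br → 0 − 1 + 1 = 0
C5: 3C, 1H → 0 − 1 = -1
Difference: 0 − (-1) = +1.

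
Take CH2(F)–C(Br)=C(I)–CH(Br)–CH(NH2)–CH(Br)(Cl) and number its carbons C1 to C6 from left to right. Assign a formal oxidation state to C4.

0

Each bond to a more electronegative atom (O, N, halogen) counts +1, each bond to a less electronegative atom (H, metal, B, Si) counts −1, and each C–C bond counts 0.
C4 has one bond to C (0), one bond to C (0), one bond to H (-1), one bond to Br (+1).
Oxidation state = 0 + 0 − 1 + 1 = 0.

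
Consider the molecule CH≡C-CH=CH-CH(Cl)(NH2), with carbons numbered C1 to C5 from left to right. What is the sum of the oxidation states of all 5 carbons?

-2

Tallying each carbon's bonds:
C1: 3C, 1H → 0 − 1 = -1
C2: 4C → 0 = 0
C3: 3C, 1H → 0 − 1 = -1
C4: 3C, 1H → 0 − 1 = -1
C5: 1C, 1H, 1N, 1Cl → 0 − 1 + 1 + 1 = +1
Sum = -1 + 0 − 1 − 1 + 1 = -2.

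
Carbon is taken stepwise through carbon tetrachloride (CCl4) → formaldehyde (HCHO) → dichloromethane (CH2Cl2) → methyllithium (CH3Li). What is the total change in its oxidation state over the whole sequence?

Carbon oxidation states along the series — carbon tetrachloride: +4, formaldehyde: 0, dichloromethane: 0, methyllithium: -4.
Net change = -4 − (+4) = -8.

-8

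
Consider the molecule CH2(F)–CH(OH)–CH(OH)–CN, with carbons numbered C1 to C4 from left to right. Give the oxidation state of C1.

Count +1 for every bond to an atom more electronegative than carbon and −1 for every bond to one less electronegative; C–C bonds are 0.
C1 has one bond to C (0), one bond to H (-1), one bond to F (+1), one bond to H (-1).
Oxidation state = 0 − 1 + 1 − 1 = -1.

-1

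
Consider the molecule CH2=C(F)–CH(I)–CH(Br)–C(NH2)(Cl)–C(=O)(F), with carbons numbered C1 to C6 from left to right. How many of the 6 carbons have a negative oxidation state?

1

Count +1 for every bond to an atom more electronegative than carbon and −1 for every bond to one less electronegative; C–C bonds are 0. Tallying each carbon:
C1: 2C, 2H → 0 − 2 = -2
C2: 3C, 1F → 0 + 1 = +1
C3: 2C, 1H, 1I → 0 − 1 + 1 = 0
C4: 2C, 1H, 1Br → 0 − 1 + 1 = 0
C5: 2C, 1N, 1Cl → 0 + 1 + 1 = +2
C6: 1C, 2O, 1F → 0 + 2 + 1 = +3
1 carbon (C1) meets the condition.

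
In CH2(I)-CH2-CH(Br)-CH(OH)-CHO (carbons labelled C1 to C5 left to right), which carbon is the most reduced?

C2

Tallying each carbon's bonds:
C1: 1C, 2H, 1I → 0 − 2 + 1 = -1
C2: 2C, 2H → 0 − 2 = -2
C3: 2C, 1H, 1Br → 0 − 1 + 1 = 0
C4: 2C, 1H, 1O → 0 − 1 + 1 = 0
C5: 1C, 1H, 2O → 0 − 1 + 2 = +1
The most reduced carbon is C2 at -2.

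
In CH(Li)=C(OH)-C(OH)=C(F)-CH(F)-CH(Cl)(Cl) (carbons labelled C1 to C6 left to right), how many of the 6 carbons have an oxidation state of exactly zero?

1

Each bond to a more electronegative atom (O, N, halogen) counts +1, each bond to a less electronegative atom (H, metal, B, Si) counts −1, and each C–C bond counts 0. Tallying each carbon:
C1: 2C, 1H, 1Li → 0 − 1 − 1 = -2
C2: 3C, 1O → 0 + 1 = +1
C3: 3C, 1O → 0 + 1 = +1
C4: 3C, 1F → 0 + 1 = +1
C5: 2C, 1H, 1F → 0 − 1 + 1 = 0
C6: 1C, 1H, 2Cl → 0 − 1 + 2 = +1
1 carbon (C5) meets the condition.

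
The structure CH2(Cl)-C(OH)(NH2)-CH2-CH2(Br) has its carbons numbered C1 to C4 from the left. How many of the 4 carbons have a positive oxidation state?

1

Tallying each carbon's bonds:
C1: 1C, 2H, 1Cl → 0 − 2 + 1 = -1
C2: 2C, 1O, 1N → 0 + 1 + 1 = +2
C3: 2C, 2H → 0 − 2 = -2
C4: 1C, 2H, 1Br → 0 − 2 + 1 = -1
1 carbon (C2) meets the condition.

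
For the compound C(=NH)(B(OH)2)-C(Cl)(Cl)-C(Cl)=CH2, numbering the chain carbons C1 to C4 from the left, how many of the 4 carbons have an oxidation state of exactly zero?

0

Tallying each carbon's bonds:
C1: 1C, 2N, 1B → 0 + 2 − 1 = +1
C2: 2C, 2Cl → 0 + 2 = +2
C3: 3C, 1Cl → 0 + 1 = +1
C4: 2C, 2H → 0 − 2 = -2
0 carbons meet the condition.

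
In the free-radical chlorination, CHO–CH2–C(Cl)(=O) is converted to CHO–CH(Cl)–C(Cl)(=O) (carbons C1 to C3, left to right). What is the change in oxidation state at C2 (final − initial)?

+2

Before: C2 has 2 bonds to C, 2 bonds to H → oxidation state -2.
After: C2 has 2 bonds to C, 1 bond to H, 1 bond to Cl → oxidation state 0.
Δ = 0 − (-2) = +2, so this is an oxidation at C2.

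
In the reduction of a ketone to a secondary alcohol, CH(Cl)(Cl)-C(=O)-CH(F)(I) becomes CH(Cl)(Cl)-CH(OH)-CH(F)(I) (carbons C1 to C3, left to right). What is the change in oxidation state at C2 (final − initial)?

-2

Before: C2 has 2 bonds to C, 2 bonds to O → oxidation state +2.
After: C2 has 2 bonds to C, 1 bond to H, 1 bond to O → oxidation state 0.
Δ = 0 − (+2) = -2, so this is a reduction at C2.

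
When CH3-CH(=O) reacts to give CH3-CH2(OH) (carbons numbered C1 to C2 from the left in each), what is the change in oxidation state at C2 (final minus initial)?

-2

Before: C2 has 1 bond to C, 1 bond to H, 2 bonds to O → oxidation state +1.
After: C2 has 1 bond to C, 2 bonds to H, 1 bond to O → oxidation state -1.
Δ = -1 − (+1) = -2, so this is a reduction at C2.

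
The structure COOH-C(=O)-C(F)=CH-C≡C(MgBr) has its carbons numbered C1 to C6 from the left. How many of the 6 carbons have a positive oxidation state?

3

Count +1 for every bond to an atom more electronegative than carbon and −1 for every bond to one less electronegative; C–C bonds are 0. Tallying each carbon:
C1: 1C, 3O → 0 + 3 = +3
C2: 2C, 2O → 0 + 2 = +2
C3: 3C, 1F → 0 + 1 = +1
C4: 3C, 1H → 0 − 1 = -1
C5: 4C → 0 = 0
C6: 3C, 1Mg → 0 − 1 = -1
3 carbons (C1, C2, C3) meet the condition.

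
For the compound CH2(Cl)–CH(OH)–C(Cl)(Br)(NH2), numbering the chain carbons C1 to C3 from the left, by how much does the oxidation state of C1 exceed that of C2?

C1: 1C, 2H, 1Cl → 0 − 2 + 1 = -1
C2: 2C, 1H, 1O → 0 − 1 + 1 = 0
Difference: -1 − (0) = -1.

-1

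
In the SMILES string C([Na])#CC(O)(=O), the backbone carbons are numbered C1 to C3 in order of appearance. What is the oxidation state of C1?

C1 has a triple bond to C (3×0 = 0), one bond to Na (-1).
Oxidation state = 0 − 1 = -1.

-1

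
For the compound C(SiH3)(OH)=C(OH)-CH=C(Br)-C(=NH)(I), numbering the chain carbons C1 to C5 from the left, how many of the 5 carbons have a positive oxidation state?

3

Each bond to a more electronegative atom (O, N, halogen) counts +1, each bond to a less electronegative atom (H, metal, B, Si) counts −1, and each C–C bond counts 0. Tallying each carbon:
C1: 2C, 1O, 1Si → 0 + 1 − 1 = 0
C2: 3C, 1O → 0 + 1 = +1
C3: 3C, 1H → 0 − 1 = -1
C4: 3C, 1Br → 0 + 1 = +1
C5: 1C, 2N, 1I → 0 + 2 + 1 = +3
3 carbons (C2, C4, C5) meet the condition.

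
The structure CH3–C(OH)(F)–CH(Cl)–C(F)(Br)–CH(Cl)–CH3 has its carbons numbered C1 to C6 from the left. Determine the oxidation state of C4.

C4 has one bond to C (0), one bond to C (0), one bond to F (+1), one bond to Br (+1).
Oxidation state = 0 + 0 + 1 + 1 = +2.

+2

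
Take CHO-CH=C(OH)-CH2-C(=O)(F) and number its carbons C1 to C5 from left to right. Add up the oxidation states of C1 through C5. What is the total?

Bonds to more-electronegative neighbours contribute +1 each, bonds to H or metals contribute −1 each, and C–C bonds contribute 0. Tallying each carbon:
C1: 1C, 1H, 2O → 0 − 1 + 2 = +1
C2: 3C, 1H → 0 − 1 = -1
C3: 3C, 1O → 0 + 1 = +1
C4: 2C, 2H → 0 − 2 = -2
C5: 1C, 2O, 1F → 0 + 2 + 1 = +3
Sum = +1 − 1 + 1 − 2 + 3 = +2.

+2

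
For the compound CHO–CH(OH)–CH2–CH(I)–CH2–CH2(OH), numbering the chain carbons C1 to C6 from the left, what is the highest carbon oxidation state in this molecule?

Tallying each carbon's bonds:
C1: 1C, 1H, 2O → 0 − 1 + 2 = +1
C2: 2C, 1H, 1O → 0 − 1 + 1 = 0
C3: 2C, 2H → 0 − 2 = -2
C4: 2C, 1H, 1I → 0 − 1 + 1 = 0
C5: 2C, 2H → 0 − 2 = -2
C6: 1C, 2H, 1O → 0 − 2 + 1 = -1
The highest value is +1.

+1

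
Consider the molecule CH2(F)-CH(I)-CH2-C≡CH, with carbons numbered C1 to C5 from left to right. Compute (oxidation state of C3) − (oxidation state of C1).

C3: 2C, 2H → 0 − 2 = -2
C1: 1C, 2H, 1F → 0 − 2 + 1 = -1
Difference: -2 − (-1) = -1.

-1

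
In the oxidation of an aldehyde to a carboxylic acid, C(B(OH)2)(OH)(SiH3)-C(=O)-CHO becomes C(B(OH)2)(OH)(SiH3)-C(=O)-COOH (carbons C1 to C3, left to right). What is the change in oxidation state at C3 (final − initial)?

Before: C3 has 1 bond to C, 1 bond to H, 2 bonds to O → oxidation state +1.
After: C3 has 1 bond to C, 3 bonds to O → oxidation state +3.
Δ = +3 − (+1) = +2, so this is an oxidation at C3.

+2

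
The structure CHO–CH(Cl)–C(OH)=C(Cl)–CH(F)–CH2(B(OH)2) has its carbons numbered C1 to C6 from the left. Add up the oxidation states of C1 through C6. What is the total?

0

Each bond to a more electronegative atom (O, N, halogen) counts +1, each bond to a less electronegative atom (H, metal, B, Si) counts −1, and each C–C bond counts 0. Tallying each carbon:
C1: 1C, 1H, 2O → 0 − 1 + 2 = +1
C2: 2C, 1H, 1Cl → 0 − 1 + 1 = 0
C3: 3C, 1O → 0 + 1 = +1
C4: 3C, 1Cl → 0 + 1 = +1
C5: 2C, 1H, 1F → 0 − 1 + 1 = 0
C6: 1C, 2H, 1B → 0 − 2 − 1 = -3
Sum = +1 + 0 + 1 + 1 + 0 − 3 = 0.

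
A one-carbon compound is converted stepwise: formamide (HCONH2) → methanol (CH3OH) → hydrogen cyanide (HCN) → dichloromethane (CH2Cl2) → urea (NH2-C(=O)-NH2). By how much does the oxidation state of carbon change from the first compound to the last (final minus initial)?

Carbon oxidation states along the series — formamide: +2, methanol: -2, hydrogen cyanide: +2, dichloromethane: 0, urea: +4.
Net change = +4 − (+2) = +2.

+2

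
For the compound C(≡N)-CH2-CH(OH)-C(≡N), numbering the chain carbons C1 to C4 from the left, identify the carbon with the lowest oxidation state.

C2

Bonds to more-electronegative neighbours contribute +1 each, bonds to H or metals contribute −1 each, and C–C bonds contribute 0. Tallying each carbon:
C1: 1C, 3N → 0 + 3 = +3
C2: 2C, 2H → 0 − 2 = -2
C3: 2C, 1H, 1O → 0 − 1 + 1 = 0
C4: 1C, 3N → 0 + 3 = +3
The most reduced carbon is C2 at -2.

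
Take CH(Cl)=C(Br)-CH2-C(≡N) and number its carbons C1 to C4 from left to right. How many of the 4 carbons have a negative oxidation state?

Tallying each carbon's bonds:
C1: 2C, 1H, 1Cl → 0 − 1 + 1 = 0
C2: 3C, 1Br → 0 + 1 = +1
C3: 2C, 2H → 0 − 2 = -2
C4: 1C, 3N → 0 + 3 = +3
1 carbon (C3) meets the condition.

1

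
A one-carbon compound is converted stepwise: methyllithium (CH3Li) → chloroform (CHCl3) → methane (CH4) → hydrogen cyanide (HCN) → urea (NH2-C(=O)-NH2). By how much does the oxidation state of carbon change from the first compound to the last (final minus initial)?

Carbon oxidation states along the series — methyllithium: -4, chloroform: +2, methane: -4, hydrogen cyanide: +2, urea: +4.
Net change = +4 − (-4) = +8.

+8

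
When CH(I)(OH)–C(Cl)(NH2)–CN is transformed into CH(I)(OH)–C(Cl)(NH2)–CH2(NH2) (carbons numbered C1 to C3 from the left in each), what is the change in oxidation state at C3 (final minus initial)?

-4

Before: C3 has 1 bond to C, 3 bonds to N → oxidation state +3.
After: C3 has 1 bond to C, 2 bonds to H, 1 bond to N → oxidation state -1.
Δ = -1 − (+3) = -4, so this is a reduction at C3.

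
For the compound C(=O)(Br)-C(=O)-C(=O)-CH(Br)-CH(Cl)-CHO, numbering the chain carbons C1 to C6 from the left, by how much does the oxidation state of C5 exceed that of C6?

-1

C5: 2C, 1H, 1Cl → 0 − 1 + 1 = 0
C6: 1C, 1H, 2O → 0 − 1 + 2 = +1
Difference: 0 − (+1) = -1.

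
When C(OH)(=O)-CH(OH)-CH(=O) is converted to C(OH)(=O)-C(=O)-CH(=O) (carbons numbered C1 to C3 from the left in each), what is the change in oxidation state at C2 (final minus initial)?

+2

Before: C2 has 2 bonds to C, 1 bond to H, 1 bond to O → oxidation state 0.
After: C2 has 2 bonds to C, 2 bonds to O → oxidation state +2.
Δ = +2 − (0) = +2, so this is an oxidation at C2.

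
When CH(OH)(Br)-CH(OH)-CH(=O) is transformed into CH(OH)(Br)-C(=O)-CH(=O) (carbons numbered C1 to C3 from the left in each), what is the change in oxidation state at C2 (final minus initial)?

Before: C2 has 2 bonds to C, 1 bond to H, 1 bond to O → oxidation state 0.
After: C2 has 2 bonds to C, 2 bonds to O → oxidation state +2.
Δ = +2 − (0) = +2, so this is an oxidation at C2.

+2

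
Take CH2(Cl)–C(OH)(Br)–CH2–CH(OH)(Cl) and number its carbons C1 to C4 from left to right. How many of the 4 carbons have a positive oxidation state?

2

Bonds to more-electronegative neighbours contribute +1 each, bonds to H or metals contribute −1 each, and C–C bonds contribute 0. Tallying each carbon:
C1: 1C, 2H, 1Cl → 0 − 2 + 1 = -1
C2: 2C, 1O, 1Br → 0 + 1 + 1 = +2
C3: 2C, 2H → 0 − 2 = -2
C4: 1C, 1H, 1O, 1Cl → 0 − 1 + 1 + 1 = +1
2 carbons (C2, C4) meet the condition.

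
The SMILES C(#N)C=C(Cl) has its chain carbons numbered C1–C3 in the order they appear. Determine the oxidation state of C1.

Assign +1 per bond to O/N/halogen, −1 per bond to H or an electropositive element, and 0 per bond to carbon.
C1 has one bond to C (0), a triple bond to N (3×+1 = +3).
Oxidation state = 0 + 3 = +3.

+3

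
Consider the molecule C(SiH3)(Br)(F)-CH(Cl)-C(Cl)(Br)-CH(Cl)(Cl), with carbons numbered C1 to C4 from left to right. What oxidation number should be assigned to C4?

Each bond to a more electronegative atom (O, N, halogen) counts +1, each bond to a less electronegative atom (H, metal, B, Si) counts −1, and each C–C bond counts 0.
C4 has one bond to C (0), one bond to H (-1), one bond to Cl (+1), one bond to Cl (+1).
Oxidation state = 0 − 1 + 1 + 1 = +1.

+1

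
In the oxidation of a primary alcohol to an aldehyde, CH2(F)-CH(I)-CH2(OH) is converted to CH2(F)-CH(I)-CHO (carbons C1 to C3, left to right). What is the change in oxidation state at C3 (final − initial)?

Before: C3 has 1 bond to C, 2 bonds to H, 1 bond to O → oxidation state -1.
After: C3 has 1 bond to C, 1 bond to H, 2 bonds to O → oxidation state +1.
Δ = +1 − (-1) = +2, so this is an oxidation at C3.

+2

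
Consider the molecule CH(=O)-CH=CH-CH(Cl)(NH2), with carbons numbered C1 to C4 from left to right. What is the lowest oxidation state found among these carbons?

Bonds to more-electronegative neighbours contribute +1 each, bonds to H or metals contribute −1 each, and C–C bonds contribute 0. Tallying each carbon:
C1: 1C, 1H, 2O → 0 − 1 + 2 = +1
C2: 3C, 1H → 0 − 1 = -1
C3: 3C, 1H → 0 − 1 = -1
C4: 1C, 1H, 1N, 1Cl → 0 − 1 + 1 + 1 = +1
The lowest value is -1.

-1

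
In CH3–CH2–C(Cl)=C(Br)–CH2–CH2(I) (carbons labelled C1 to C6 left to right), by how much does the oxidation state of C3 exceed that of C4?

0

C3: 3C, 1Cl → 0 + 1 = +1
C4: 3C, 1Br → 0 + 1 = +1
Difference: +1 − (+1) = 0.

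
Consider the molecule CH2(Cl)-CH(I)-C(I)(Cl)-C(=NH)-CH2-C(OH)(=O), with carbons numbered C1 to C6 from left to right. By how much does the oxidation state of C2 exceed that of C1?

C2: 2C, 1H, 1I → 0 − 1 + 1 = 0
C1: 1C, 2H, 1Cl → 0 − 2 + 1 = -1
Difference: 0 − (-1) = +1.

+1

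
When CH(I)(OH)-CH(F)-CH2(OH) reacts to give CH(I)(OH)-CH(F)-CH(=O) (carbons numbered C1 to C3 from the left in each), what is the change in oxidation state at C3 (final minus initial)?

+2

Before: C3 has 1 bond to C, 2 bonds to H, 1 bond to O → oxidation state -1.
After: C3 has 1 bond to C, 1 bond to H, 2 bonds to O → oxidation state +1.
Δ = +1 − (-1) = +2, so this is an oxidation at C3.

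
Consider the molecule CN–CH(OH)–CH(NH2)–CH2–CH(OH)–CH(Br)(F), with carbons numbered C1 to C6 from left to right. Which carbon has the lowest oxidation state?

Tallying each carbon's bonds:
C1: 1C, 3N → 0 + 3 = +3
C2: 2C, 1H, 1O → 0 − 1 + 1 = 0
C3: 2C, 1H, 1N → 0 − 1 + 1 = 0
C4: 2C, 2H → 0 − 2 = -2
C5: 2C, 1H, 1O → 0 − 1 + 1 = 0
C6: 1C, 1H, 1F, 1Br → 0 − 1 + 1 + 1 = +1
The most reduced carbon is C4 at -2.

C4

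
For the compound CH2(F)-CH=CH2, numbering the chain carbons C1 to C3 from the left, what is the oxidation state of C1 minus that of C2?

0

C1: 1C, 2H, 1F → 0 − 2 + 1 = -1
C2: 3C, 1H → 0 − 1 = -1
Difference: -1 − (-1) = 0.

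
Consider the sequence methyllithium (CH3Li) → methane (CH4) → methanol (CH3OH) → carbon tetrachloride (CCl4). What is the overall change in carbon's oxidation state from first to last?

Carbon oxidation states along the series — methyllithium: -4, methane: -4, methanol: -2, carbon tetrachloride: +4.
Net change = +4 − (-4) = +8.

+8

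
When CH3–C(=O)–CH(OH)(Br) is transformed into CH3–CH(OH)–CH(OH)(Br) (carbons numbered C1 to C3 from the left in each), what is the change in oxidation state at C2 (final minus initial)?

Before: C2 has 2 bonds to C, 2 bonds to O → oxidation state +2.
After: C2 has 2 bonds to C, 1 bond to H, 1 bond to O → oxidation state 0.
Δ = 0 − (+2) = -2, so this is a reduction at C2.

-2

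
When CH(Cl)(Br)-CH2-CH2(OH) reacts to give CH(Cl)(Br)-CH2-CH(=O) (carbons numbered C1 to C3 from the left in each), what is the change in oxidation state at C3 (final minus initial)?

+2

Before: C3 has 1 bond to C, 2 bonds to H, 1 bond to O → oxidation state -1.
After: C3 has 1 bond to C, 1 bond to H, 2 bonds to O → oxidation state +1.
Δ = +1 − (-1) = +2, so this is an oxidation at C3.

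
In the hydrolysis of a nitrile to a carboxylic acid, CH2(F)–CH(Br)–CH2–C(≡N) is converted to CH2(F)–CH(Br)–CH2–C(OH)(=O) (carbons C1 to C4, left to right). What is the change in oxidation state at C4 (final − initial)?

0

Before: C4 has 1 bond to C, 3 bonds to N → oxidation state +3.
After: C4 has 1 bond to C, 3 bonds to O → oxidation state +3.
Δ = +3 − (+3) = 0, so no net redox change at C4.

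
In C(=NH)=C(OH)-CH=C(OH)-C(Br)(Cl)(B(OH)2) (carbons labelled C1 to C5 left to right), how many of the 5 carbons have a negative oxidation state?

Tallying each carbon's bonds:
C1: 2C, 2N → 0 + 2 = +2
C2: 3C, 1O → 0 + 1 = +1
C3: 3C, 1H → 0 − 1 = -1
C4: 3C, 1O → 0 + 1 = +1
C5: 1C, 1Cl, 1Br, 1B → 0 + 1 + 1 − 1 = +1
1 carbon (C3) meets the condition.

1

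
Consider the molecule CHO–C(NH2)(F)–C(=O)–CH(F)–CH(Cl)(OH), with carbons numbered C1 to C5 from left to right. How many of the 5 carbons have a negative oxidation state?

Bonds to more-electronegative neighbours contribute +1 each, bonds to H or metals contribute −1 each, and C–C bonds contribute 0. Tallying each carbon:
C1: 1C, 1H, 2O → 0 − 1 + 2 = +1
C2: 2C, 1N, 1F → 0 + 1 + 1 = +2
C3: 2C, 2O → 0 + 2 = +2
C4: 2C, 1H, 1F → 0 − 1 + 1 = 0
C5: 1C, 1H, 1O, 1Cl → 0 − 1 + 1 + 1 = +1
0 carbons meet the condition.

0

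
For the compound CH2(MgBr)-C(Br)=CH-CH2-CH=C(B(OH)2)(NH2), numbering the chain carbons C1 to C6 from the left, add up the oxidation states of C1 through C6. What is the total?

-6

Tallying each carbon's bonds:
C1: 1C, 2H, 1Mg → 0 − 2 − 1 = -3
C2: 3C, 1Br → 0 + 1 = +1
C3: 3C, 1H → 0 − 1 = -1
C4: 2C, 2H → 0 − 2 = -2
C5: 3C, 1H → 0 − 1 = -1
C6: 2C, 1N, 1B → 0 + 1 − 1 = 0
Sum = -3 + 1 − 1 − 2 − 1 + 0 = -6.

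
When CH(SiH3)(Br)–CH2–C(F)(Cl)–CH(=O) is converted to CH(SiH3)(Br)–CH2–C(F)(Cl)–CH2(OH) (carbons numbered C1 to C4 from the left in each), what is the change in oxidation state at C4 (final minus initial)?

Before: C4 has 1 bond to C, 1 bond to H, 2 bonds to O → oxidation state +1.
After: C4 has 1 bond to C, 2 bonds to H, 1 bond to O → oxidation state -1.
Δ = -1 − (+1) = -2, so this is a reduction at C4.

-2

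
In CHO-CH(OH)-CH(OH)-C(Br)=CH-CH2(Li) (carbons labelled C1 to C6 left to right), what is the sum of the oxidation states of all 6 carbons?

-2

Each bond to a more electronegative atom (O, N, halogen) counts +1, each bond to a less electronegative atom (H, metal, B, Si) counts −1, and each C–C bond counts 0. Tallying each carbon:
C1: 1C, 1H, 2O → 0 − 1 + 2 = +1
C2: 2C, 1H, 1O → 0 − 1 + 1 = 0
C3: 2C, 1H, 1O → 0 − 1 + 1 = 0
C4: 3C, 1Br → 0 + 1 = +1
C5: 3C, 1H → 0 − 1 = -1
C6: 1C, 2H, 1Li → 0 − 2 − 1 = -3
Sum = +1 + 0 + 0 + 1 − 1 − 3 = -2.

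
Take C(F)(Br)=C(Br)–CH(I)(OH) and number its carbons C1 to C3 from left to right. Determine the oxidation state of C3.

C3 has one bond to C (0), one bond to H (-1), one bond to I (+1), one bond to O (+1).
Oxidation state = 0 − 1 + 1 + 1 = +1.

+1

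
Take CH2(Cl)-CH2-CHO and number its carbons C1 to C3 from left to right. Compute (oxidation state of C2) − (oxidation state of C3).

C2: 2C, 2H → 0 − 2 = -2
C3: 1C, 1H, 2O → 0 − 1 + 2 = +1
Difference: -2 − (+1) = -3.

-3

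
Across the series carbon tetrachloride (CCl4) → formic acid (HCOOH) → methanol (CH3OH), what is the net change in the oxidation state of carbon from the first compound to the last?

Carbon oxidation states along the series — carbon tetrachloride: +4, formic acid: +2, methanol: -2.
Net change = -2 − (+4) = -6.

-6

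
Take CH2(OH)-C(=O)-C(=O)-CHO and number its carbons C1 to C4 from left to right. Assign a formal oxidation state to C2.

Count +1 for every bond to an atom more electronegative than carbon and −1 for every bond to one less electronegative; C–C bonds are 0.
C2 has one bond to C (0), one bond to C (0), a double bond to O (2×+1 = +2).
Oxidation state = 0 + 0 + 2 = +2.

+2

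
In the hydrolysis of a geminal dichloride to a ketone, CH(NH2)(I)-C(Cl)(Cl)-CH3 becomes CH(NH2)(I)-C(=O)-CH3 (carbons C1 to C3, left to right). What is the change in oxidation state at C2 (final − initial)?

0

Before: C2 has 2 bonds to C, 2 bonds to Cl → oxidation state +2.
After: C2 has 2 bonds to C, 2 bonds to O → oxidation state +2.
Δ = +2 − (+2) = 0, so no net redox change at C2.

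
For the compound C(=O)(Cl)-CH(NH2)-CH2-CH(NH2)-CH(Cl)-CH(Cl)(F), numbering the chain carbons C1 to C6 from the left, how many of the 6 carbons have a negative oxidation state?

1

Count +1 for every bond to an atom more electronegative than carbon and −1 for every bond to one less electronegative; C–C bonds are 0. Tallying each carbon:
C1: 1C, 2O, 1Cl → 0 + 2 + 1 = +3
C2: 2C, 1H, 1N → 0 − 1 + 1 = 0
C3: 2C, 2H → 0 − 2 = -2
C4: 2C, 1H, 1N → 0 − 1 + 1 = 0
C5: 2C, 1H, 1Cl → 0 − 1 + 1 = 0
C6: 1C, 1H, 1F, 1Cl → 0 − 1 + 1 + 1 = +1
1 carbon (C3) meets the condition.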